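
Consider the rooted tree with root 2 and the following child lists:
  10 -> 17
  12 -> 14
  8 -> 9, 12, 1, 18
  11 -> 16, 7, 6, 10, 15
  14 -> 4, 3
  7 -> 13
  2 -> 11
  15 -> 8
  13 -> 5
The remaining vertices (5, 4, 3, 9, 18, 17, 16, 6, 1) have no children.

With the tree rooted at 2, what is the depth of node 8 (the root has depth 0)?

Climbing from 8 to the root: 8–15–11–2. That's 3 steps.

3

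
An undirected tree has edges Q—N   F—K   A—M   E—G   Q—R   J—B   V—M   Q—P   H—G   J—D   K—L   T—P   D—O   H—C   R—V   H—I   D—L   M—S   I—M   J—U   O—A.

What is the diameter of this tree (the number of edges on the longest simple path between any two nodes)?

Starting from T, a farthest node is F at distance 11.
One longest path: T-P-Q-R-V-M-A-O-D-L-K-F.
So the diameter is 11.

11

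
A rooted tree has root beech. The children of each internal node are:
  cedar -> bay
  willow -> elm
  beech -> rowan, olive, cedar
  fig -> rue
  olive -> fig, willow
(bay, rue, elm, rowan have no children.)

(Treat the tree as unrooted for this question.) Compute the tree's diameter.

BFS from rue reaches bay last, at distance 5; BFS from bay confirms no node is farther.
Path: rue - fig - olive - beech - cedar - bay.

5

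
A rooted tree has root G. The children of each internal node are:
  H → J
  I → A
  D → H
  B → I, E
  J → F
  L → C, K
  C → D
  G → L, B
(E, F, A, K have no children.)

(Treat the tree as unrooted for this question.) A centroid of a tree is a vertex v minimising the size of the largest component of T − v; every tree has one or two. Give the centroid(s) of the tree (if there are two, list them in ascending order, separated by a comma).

If L is removed the pieces have sizes 5, 5, 1, all ≤ ⌊12/2⌋ = 6.
Every other node leaves some component of size > 6, so the centroid is unique.

L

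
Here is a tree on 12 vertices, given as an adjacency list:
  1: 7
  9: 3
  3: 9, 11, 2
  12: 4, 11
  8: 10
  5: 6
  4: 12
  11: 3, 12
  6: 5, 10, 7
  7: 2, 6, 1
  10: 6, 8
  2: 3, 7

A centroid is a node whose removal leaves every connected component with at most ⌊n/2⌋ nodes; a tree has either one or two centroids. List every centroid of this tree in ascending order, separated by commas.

If 2 is removed the pieces have sizes 6, 5, all ≤ ⌊12/2⌋ = 6.
Its neighbour 7 also leaves a largest component of size 6, so both are centroids.

2, 7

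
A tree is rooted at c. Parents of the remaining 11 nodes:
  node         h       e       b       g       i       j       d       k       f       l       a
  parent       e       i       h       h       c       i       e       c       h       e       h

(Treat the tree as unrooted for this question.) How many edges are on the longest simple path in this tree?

Starting from k, a farthest node is g at distance 5.
One longest path: k-c-i-e-h-g.
So the diameter is 5.

5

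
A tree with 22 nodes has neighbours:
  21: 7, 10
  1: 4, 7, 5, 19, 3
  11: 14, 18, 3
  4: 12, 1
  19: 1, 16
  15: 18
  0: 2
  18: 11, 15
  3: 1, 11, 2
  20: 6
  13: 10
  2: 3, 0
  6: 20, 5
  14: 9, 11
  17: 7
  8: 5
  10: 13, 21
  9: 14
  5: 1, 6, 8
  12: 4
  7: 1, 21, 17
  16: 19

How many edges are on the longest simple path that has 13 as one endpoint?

8

The node farthest from 13 is 15 (9 also at distance 8), via 13 – 10 – 21 – 7 – 1 – 3 – 11 – 18 – 15 — 8 edges.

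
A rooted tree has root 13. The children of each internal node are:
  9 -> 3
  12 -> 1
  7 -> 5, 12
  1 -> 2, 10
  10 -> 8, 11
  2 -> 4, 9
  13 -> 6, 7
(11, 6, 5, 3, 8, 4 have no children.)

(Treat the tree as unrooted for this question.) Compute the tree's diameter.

7

Starting from 3, a farthest node is 6 at distance 7.
One longest path: 3 – 9 – 2 – 1 – 12 – 7 – 13 – 6.
So the diameter is 7.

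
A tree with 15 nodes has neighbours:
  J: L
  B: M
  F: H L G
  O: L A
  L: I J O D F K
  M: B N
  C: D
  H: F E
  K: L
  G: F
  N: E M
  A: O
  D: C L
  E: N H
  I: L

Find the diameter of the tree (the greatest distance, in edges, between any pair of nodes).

8

A longest path is B – M – N – E – H – F – L – D – C, with 8 edges.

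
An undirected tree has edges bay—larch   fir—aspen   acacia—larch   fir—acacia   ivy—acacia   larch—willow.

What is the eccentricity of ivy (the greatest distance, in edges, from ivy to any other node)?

A farthest node from ivy is willow (bay, aspen also at distance 3).
The path ivy – acacia – larch – willow has 3 edges.

3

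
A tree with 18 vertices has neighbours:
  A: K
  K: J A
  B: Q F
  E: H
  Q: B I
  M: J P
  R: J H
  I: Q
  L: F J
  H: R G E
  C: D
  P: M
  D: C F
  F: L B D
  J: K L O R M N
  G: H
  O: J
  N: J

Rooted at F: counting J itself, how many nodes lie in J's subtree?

11

J's subtree: {J, R, M, K, O, N, H, P, A, E, G}, size 11.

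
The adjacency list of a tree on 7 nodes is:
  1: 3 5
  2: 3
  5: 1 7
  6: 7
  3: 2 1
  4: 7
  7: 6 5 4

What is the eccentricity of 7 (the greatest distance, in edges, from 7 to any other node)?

4

Distances from 7 peak at 4, attained at 2.
7–5–1–3–2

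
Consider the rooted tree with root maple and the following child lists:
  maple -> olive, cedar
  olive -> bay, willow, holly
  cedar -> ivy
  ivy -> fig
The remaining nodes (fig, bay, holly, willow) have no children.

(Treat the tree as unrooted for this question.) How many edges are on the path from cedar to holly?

3

The path is cedar–maple–olive–holly, which has 3 edges.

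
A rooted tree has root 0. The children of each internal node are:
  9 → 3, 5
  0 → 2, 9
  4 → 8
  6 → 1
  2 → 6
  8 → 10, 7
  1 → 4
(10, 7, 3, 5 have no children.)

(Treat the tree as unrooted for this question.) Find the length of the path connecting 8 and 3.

7

Walking from 8: 8 – 4 – 1 – 6 – 2 – 0 – 9 – 3. Length 7.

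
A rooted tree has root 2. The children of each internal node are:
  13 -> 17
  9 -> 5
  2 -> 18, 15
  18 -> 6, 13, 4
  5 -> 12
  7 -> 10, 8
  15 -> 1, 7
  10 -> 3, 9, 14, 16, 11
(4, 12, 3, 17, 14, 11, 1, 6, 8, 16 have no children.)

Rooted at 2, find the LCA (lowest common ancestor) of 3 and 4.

2

Ancestors of 3 (toward the root): 3, 10, 7, 15, 2.
Ancestors of 4: 4, 18, 2.
The deepest node appearing in both lists is 2.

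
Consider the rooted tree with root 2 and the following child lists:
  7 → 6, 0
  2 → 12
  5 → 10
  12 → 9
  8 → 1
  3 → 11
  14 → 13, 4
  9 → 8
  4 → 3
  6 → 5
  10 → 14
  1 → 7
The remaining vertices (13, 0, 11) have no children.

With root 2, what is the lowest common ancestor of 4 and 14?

14

4's ancestor chain is 4, 14, 10, 5, 6, 7, 1, 8, 9, 12, 2 and 14's is 14, 10, 5, 6, 7, 1, 8, 9, 12, 2; they first meet at 14.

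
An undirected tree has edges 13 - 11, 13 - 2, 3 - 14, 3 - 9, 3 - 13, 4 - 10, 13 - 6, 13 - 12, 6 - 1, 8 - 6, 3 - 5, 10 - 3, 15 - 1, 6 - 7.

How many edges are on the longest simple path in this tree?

6

Starting from 4, a farthest node is 15 at distance 6.
One longest path: 4-10-3-13-6-1-15.
So the diameter is 6.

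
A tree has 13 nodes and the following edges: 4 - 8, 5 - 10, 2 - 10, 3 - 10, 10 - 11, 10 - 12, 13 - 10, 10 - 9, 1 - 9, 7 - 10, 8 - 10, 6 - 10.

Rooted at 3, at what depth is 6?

3 → 10 → 6 — 2 edges.

2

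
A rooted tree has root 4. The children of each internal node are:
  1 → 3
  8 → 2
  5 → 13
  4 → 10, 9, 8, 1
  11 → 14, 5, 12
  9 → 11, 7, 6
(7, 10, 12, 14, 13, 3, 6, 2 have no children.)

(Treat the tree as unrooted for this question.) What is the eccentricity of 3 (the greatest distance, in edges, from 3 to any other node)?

6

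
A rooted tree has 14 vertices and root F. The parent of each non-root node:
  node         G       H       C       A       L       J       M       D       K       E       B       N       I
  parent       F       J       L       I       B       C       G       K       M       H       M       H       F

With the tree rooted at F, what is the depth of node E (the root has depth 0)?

Climbing from E to the root: E → H → J → C → L → B → M → G → F. That's 8 steps.

8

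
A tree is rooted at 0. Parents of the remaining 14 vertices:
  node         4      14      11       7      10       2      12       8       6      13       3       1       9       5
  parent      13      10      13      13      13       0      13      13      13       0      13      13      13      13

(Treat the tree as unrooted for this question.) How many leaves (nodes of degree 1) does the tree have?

12

Exactly 12 nodes have a single neighbour: 1, 2, 3, 4, 5, 6, 7, 8, 9, 11, 12, 14.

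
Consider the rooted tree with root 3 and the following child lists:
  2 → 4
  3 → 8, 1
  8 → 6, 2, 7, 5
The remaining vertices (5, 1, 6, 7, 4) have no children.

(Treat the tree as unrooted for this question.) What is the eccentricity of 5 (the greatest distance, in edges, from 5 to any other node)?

3

The node farthest from 5 is 1 (4 also at distance 3), via 5 – 8 – 3 – 1 — 3 edges.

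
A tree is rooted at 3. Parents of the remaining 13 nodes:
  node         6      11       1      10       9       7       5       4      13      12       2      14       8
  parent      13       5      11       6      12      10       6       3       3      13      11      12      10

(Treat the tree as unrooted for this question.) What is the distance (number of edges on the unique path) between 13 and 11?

3

Walking from 13: 13 – 6 – 5 – 11. Length 3.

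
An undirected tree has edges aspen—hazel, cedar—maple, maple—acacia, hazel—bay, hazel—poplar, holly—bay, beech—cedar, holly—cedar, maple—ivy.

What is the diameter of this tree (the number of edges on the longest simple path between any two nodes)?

BFS from acacia reaches poplar last, at distance 6; BFS from poplar confirms no node is farther.
Path: acacia – maple – cedar – holly – bay – hazel – poplar.

6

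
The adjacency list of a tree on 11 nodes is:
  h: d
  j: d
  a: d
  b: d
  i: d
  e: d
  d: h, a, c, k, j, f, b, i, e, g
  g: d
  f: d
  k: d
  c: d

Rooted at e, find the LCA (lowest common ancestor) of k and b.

d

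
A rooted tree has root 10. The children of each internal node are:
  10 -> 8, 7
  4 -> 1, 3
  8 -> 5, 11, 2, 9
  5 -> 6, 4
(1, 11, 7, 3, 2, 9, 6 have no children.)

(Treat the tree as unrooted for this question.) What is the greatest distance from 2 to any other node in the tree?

4

Distances from 2 peak at 4, attained at 1 (3 also at distance 4).
2-8-5-4-1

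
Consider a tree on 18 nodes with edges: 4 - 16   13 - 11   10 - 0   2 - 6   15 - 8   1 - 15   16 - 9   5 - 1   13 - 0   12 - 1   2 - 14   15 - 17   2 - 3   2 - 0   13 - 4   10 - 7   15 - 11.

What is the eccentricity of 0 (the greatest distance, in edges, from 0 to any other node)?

Distances from 0 peak at 5, attained at 5 (12 also at distance 5).
0 – 13 – 11 – 15 – 1 – 5

5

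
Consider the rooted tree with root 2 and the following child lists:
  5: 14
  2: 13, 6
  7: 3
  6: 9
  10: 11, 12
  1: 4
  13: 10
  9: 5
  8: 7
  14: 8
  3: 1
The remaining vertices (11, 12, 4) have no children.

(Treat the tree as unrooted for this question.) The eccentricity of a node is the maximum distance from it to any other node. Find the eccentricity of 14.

A farthest node from 14 is 11 (12 also at distance 7).
The path 14-5-9-6-2-13-10-11 has 7 edges.

7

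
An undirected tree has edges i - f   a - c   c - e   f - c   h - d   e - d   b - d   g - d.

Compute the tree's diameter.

5

BFS from i reaches h last, at distance 5; BFS from h confirms no node is farther.
Path: i – f – c – e – d – h.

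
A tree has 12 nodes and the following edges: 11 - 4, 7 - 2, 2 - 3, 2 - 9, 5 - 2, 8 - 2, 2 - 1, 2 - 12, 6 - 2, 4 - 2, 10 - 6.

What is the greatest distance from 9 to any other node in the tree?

3

The node farthest from 9 is 10 (11 also at distance 3), via 9 – 2 – 6 – 10 — 3 edges.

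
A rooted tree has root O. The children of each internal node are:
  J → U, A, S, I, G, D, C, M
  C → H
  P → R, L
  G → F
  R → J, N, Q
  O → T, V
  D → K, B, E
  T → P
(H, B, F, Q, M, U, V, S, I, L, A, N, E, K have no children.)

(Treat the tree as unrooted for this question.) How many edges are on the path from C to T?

4

The path is C - J - R - P - T, which has 4 edges.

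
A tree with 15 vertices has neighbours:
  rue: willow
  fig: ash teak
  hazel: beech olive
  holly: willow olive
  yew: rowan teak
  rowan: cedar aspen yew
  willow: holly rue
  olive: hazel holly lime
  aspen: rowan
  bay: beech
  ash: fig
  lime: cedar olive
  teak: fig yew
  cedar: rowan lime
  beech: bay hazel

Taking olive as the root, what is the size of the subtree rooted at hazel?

3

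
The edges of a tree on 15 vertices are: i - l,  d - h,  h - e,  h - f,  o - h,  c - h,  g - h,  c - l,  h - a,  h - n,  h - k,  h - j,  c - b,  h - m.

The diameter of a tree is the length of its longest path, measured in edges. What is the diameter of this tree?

BFS from i reaches j last, at distance 4; BFS from j confirms no node is farther.
Path: i - l - c - h - j.

4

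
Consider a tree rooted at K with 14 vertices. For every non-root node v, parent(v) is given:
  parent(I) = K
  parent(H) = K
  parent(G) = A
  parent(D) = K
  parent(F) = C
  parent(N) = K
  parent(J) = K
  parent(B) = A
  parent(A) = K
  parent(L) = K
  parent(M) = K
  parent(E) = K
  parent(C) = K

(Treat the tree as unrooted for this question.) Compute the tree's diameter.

BFS from F reaches B last, at distance 4; BFS from B confirms no node is farther.
Path: F-C-K-A-B.

4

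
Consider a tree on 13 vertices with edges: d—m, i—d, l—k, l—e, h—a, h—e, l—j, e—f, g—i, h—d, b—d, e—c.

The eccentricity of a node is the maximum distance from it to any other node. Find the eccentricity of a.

A farthest node from a is g (j, k also at distance 4).
The path a – h – d – i – g has 4 edges.

4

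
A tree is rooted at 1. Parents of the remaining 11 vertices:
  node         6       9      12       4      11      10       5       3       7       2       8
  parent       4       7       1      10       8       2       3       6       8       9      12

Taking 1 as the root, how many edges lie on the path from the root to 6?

8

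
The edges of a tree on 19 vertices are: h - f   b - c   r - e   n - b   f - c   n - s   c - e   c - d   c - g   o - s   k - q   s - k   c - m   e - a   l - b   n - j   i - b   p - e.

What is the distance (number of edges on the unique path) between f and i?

3

f - c - b - i: 3 edges.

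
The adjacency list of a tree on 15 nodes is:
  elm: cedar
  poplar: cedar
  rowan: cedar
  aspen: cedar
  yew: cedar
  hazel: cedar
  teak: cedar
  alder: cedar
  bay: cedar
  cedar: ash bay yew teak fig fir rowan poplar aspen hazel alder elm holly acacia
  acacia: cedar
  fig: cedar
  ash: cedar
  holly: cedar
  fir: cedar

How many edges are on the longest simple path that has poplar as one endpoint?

2

The node farthest from poplar is rowan (teak, yew, holly, fig, bay, acacia, alder, fir, aspen, elm, hazel, ash also at distance 2), via poplar-cedar-rowan — 2 edges.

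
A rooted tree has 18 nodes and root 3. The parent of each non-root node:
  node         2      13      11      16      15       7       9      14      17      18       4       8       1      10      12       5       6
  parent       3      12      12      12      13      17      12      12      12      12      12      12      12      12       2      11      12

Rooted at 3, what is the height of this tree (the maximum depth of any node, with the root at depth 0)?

A deepest node is 15, reached by 3–2–12–13–15.
That path has 4 edges, so the height is 4.

4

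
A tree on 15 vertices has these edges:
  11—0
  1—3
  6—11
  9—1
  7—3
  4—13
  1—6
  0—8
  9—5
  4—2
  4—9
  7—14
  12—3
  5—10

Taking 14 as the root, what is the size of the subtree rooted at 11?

11's subtree: {11, 0, 8}, size 3.

3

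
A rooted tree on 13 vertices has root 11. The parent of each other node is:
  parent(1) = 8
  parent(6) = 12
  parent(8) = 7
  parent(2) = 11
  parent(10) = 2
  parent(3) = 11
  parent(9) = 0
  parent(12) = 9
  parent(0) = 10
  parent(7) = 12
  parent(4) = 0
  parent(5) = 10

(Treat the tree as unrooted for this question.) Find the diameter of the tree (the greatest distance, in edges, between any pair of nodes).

Starting from 3, a farthest node is 1 at distance 9.
One longest path: 3–11–2–10–0–9–12–7–8–1.
So the diameter is 9.

9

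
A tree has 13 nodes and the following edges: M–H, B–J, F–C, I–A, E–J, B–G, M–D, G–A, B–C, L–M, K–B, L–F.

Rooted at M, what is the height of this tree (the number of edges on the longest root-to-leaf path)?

The longest root-to-leaf path is M – L – F – C – B – G – A – I (7 edges).

7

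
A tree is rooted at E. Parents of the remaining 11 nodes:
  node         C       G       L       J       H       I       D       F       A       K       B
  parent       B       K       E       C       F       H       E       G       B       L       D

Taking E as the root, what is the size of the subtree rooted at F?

3

The subtree rooted at F contains: F, H, I — 3 nodes.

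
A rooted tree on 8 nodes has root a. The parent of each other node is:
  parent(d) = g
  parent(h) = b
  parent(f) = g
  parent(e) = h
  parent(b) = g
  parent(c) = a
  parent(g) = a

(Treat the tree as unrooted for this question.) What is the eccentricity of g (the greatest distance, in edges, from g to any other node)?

3

A farthest node from g is e.
The path g – b – h – e has 3 edges.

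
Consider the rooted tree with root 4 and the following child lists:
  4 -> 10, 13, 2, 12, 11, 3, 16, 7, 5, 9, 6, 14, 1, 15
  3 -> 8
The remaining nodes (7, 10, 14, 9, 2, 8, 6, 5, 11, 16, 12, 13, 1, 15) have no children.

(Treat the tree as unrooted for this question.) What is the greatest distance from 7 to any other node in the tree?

3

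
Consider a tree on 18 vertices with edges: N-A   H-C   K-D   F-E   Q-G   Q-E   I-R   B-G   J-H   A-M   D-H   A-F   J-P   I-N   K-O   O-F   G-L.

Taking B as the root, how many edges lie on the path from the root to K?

6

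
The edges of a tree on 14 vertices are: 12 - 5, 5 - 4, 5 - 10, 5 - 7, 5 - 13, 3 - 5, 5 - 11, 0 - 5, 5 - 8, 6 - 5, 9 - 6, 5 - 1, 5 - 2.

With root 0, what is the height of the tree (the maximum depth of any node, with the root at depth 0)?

3

The longest root-to-leaf path is 0–5–6–9 (3 edges).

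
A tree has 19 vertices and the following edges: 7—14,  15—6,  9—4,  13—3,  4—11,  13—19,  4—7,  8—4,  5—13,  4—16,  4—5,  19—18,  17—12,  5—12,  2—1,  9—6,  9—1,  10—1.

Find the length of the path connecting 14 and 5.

14 – 7 – 4 – 5: 3 edges.

3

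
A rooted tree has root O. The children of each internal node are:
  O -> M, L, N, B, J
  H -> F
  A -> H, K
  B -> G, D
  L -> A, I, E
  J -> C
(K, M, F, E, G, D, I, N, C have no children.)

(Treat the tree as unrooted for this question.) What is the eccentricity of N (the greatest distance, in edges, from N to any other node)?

5

A farthest node from N is F.
The path N – O – L – A – H – F has 5 edges.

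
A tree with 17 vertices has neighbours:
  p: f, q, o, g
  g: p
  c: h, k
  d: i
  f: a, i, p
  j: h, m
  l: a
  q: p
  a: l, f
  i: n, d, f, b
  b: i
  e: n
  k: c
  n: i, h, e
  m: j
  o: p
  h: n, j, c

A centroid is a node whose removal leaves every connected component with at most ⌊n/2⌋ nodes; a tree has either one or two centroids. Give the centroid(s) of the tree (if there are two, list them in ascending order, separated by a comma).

Removing i splits the tree into components of sizes 7, 7, 1, 1; the largest is 7 ≤ ⌊17/2⌋ = 8.
No neighbour of i does as well, so i is the unique centroid.

i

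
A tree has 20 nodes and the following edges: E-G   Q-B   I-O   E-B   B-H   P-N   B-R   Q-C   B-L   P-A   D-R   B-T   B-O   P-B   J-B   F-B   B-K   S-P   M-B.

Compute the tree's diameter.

4

BFS from N reaches C last, at distance 4; BFS from C confirms no node is farther.
Path: N-P-B-Q-C.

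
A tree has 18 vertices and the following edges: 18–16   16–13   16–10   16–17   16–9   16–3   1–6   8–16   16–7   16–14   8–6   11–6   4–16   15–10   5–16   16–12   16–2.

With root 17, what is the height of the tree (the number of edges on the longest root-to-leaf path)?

1 sits deepest: 17 – 16 – 8 – 6 – 1 — 4 edges from the root.

4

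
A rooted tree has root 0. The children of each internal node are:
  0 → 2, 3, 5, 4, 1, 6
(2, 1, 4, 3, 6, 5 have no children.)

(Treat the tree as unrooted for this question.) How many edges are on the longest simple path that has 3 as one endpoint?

Distances from 3 peak at 2, attained at 1 (4, 2, 6, 5 also at distance 2).
3 – 0 – 1

2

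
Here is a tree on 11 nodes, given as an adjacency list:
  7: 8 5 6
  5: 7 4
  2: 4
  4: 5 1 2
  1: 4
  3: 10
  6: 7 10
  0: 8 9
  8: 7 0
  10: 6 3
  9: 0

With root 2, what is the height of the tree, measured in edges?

3 sits deepest: 2 – 4 – 5 – 7 – 6 – 10 – 3 — 6 edges from the root.

6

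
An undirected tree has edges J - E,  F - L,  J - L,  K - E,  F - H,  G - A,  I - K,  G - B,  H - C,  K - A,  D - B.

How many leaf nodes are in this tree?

3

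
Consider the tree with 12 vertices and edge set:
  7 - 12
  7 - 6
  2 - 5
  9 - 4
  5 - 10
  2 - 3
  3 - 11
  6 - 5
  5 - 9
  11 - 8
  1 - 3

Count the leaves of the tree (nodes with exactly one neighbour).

5

Degree-1 nodes: 1, 4, 8, 10, 12 — 5 of them.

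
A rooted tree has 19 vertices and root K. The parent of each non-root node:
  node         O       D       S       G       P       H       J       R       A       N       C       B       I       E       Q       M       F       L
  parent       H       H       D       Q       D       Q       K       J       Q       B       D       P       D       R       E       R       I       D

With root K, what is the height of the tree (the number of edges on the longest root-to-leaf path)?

N sits deepest: K-J-R-E-Q-H-D-P-B-N — 9 edges from the root.

9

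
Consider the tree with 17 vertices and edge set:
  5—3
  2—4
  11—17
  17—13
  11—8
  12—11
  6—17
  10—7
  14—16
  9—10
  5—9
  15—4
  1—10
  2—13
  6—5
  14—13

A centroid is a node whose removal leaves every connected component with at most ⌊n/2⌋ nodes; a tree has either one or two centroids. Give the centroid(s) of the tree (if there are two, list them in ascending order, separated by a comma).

17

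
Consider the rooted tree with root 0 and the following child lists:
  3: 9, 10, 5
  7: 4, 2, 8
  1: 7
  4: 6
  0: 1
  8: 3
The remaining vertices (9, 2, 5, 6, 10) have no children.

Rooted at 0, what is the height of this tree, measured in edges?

5

The longest root-to-leaf path is 0 → 1 → 7 → 8 → 3 → 9 (5 edges).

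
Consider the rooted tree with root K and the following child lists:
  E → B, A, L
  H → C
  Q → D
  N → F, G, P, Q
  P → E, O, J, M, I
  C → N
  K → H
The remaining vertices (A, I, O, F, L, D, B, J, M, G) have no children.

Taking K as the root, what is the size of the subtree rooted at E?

Descendants of E (including itself): E, B, L, A. That's 4.

4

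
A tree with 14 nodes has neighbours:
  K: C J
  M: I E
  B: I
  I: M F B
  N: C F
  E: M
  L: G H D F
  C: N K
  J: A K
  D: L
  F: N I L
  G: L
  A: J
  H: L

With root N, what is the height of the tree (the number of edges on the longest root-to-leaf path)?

4

The longest root-to-leaf path is N – C – K – J – A (4 edges).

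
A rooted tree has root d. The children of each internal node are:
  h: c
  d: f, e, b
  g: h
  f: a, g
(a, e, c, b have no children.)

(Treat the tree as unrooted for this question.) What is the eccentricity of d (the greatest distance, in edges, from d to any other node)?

A farthest node from d is c.
The path d – f – g – h – c has 4 edges.

4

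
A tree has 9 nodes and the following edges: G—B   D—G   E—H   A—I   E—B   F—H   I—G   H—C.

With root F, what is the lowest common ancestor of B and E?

Ancestors of B (toward the root): B, E, H, F.
Ancestors of E: E, H, F.
The deepest node appearing in both lists is E.

E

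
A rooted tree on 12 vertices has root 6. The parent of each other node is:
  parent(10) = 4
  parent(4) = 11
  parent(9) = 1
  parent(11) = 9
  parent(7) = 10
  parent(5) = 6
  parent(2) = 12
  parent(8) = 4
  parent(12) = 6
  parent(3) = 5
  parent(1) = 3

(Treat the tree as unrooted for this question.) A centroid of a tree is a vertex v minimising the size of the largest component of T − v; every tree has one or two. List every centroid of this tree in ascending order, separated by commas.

1, 9

Removing 1 splits the tree into components of sizes 6, 5; the largest is 6 ≤ ⌊12/2⌋ = 6.
Its neighbour 9 also leaves a largest component of size 6, so both are centroids.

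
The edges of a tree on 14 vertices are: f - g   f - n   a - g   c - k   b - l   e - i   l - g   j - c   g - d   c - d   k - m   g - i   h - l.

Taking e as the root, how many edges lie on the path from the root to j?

5

e → i → g → d → c → j — 5 edges.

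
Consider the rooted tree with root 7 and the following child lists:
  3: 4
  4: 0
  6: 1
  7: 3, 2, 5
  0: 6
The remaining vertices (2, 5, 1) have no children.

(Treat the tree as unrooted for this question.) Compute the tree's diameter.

A longest path is 1 – 6 – 0 – 4 – 3 – 7 – 2, with 6 edges.

6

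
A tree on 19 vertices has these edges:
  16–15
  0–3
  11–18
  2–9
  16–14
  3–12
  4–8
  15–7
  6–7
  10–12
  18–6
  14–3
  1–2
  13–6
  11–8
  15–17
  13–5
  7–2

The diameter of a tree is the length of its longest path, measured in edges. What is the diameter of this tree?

11

Starting from 10, a farthest node is 4 at distance 11.
One longest path: 10–12–3–14–16–15–7–6–18–11–8–4.
So the diameter is 11.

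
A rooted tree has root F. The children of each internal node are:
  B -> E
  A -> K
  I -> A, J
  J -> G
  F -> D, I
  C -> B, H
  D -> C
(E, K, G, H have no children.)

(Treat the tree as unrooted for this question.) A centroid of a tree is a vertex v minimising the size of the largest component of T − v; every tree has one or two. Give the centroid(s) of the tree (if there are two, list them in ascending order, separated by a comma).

F

If F is removed the pieces have sizes 5, 5, all ≤ ⌊11/2⌋ = 5.
Every other node leaves some component of size > 5, so the centroid is unique.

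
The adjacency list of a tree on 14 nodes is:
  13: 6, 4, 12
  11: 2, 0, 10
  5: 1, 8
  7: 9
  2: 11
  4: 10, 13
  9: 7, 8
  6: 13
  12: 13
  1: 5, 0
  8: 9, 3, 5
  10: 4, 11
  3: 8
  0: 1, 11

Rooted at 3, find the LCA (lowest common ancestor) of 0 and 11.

0

Ancestors of 0 (toward the root): 0, 1, 5, 8, 3.
Ancestors of 11: 11, 0, 1, 5, 8, 3.
The deepest node appearing in both lists is 0.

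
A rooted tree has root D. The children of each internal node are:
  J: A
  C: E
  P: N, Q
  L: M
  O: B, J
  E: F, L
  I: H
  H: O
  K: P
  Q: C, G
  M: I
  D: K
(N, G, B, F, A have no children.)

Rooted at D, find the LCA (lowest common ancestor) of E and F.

E's ancestor chain is E, C, Q, P, K, D and F's is F, E, C, Q, P, K, D; they first meet at E.

E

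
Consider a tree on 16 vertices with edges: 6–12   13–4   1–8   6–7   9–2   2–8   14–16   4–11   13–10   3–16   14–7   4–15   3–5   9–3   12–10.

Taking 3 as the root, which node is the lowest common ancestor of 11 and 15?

4

11's ancestor chain is 11, 4, 13, 10, 12, 6, 7, 14, 16, 3 and 15's is 15, 4, 13, 10, 12, 6, 7, 14, 16, 3; they first meet at 4.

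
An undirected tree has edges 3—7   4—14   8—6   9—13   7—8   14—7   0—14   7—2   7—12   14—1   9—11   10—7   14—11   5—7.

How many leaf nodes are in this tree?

Degree-1 nodes: 0, 1, 2, 3, 4, 5, 6, 10, 12, 13 — 10 of them.

10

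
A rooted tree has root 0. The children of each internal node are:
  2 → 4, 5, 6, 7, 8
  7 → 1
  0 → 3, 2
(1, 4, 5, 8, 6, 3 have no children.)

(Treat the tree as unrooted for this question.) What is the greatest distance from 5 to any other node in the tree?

3

A farthest node from 5 is 1 (3 also at distance 3).
The path 5–2–7–1 has 3 edges.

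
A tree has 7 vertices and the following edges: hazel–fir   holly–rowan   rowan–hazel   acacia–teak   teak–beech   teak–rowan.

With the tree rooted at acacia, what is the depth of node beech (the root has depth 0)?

Path from acacia to beech: acacia – teak – beech, which has 2 edges.

2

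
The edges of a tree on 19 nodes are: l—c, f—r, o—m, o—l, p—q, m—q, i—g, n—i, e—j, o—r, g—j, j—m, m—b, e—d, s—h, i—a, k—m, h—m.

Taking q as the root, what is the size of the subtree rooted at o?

The subtree rooted at o contains: o, l, r, c, f — 5 nodes.

5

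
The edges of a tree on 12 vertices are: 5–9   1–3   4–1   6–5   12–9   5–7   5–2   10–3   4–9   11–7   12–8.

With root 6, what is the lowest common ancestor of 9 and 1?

9

9's ancestor chain is 9, 5, 6 and 1's is 1, 4, 9, 5, 6; they first meet at 9.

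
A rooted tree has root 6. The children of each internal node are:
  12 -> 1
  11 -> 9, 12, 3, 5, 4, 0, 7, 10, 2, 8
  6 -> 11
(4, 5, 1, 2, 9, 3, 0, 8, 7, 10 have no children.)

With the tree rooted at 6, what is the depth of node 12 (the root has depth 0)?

6–11–12 — 2 edges.

2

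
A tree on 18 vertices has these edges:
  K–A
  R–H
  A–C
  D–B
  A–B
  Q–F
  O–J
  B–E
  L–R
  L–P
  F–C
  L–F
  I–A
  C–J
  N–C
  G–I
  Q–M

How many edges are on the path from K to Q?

4

K – A – C – F – Q: 4 edges.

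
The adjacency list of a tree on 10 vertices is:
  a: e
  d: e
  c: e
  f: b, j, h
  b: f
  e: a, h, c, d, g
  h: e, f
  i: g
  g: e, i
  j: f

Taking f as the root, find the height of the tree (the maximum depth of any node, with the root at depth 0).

i sits deepest: f → h → e → g → i — 4 edges from the root.

4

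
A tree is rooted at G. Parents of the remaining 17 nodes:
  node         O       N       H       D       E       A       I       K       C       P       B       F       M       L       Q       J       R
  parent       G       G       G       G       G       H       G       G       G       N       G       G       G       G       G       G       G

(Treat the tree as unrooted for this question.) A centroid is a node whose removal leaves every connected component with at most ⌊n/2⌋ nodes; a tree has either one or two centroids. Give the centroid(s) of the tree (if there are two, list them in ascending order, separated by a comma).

G

Removing G splits the tree into components of sizes 2, 2, 1, 1, 1, 1, 1, 1, 1, 1, 1, 1, 1, 1, 1; the largest is 2 ≤ ⌊18/2⌋ = 9.
No neighbour of G does as well, so G is the unique centroid.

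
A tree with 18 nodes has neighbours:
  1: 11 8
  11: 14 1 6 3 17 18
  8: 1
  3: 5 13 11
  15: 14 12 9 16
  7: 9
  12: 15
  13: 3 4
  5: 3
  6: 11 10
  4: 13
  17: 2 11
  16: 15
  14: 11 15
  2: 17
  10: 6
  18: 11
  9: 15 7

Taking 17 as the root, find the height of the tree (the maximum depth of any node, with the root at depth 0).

5

7 sits deepest: 17-11-14-15-9-7 — 5 edges from the root.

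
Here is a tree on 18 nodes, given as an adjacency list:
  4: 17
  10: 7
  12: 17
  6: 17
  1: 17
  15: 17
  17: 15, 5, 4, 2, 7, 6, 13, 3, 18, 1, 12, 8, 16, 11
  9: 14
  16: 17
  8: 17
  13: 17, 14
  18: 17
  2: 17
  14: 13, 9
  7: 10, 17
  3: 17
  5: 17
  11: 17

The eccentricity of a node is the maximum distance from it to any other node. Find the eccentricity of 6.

4

Distances from 6 peak at 4, attained at 9.
6–17–13–14–9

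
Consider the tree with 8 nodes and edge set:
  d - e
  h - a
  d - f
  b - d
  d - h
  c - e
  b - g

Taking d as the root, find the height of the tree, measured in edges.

The longest root-to-leaf path is d – b – g (2 edges).

2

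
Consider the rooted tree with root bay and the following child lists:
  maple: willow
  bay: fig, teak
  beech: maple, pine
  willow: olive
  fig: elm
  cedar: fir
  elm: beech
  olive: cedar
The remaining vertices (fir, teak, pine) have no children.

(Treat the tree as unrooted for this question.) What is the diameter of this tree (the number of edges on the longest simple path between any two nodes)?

9

A longest path is fir – cedar – olive – willow – maple – beech – elm – fig – bay – teak, with 9 edges.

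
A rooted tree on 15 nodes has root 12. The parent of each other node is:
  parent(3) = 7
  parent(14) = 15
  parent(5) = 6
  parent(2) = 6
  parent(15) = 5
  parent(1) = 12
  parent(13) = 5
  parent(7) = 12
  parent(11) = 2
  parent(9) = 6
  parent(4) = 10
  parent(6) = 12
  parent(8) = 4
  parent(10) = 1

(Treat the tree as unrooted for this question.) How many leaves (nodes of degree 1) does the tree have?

6

Exactly 6 nodes have a single neighbour: 3, 8, 9, 11, 13, 14.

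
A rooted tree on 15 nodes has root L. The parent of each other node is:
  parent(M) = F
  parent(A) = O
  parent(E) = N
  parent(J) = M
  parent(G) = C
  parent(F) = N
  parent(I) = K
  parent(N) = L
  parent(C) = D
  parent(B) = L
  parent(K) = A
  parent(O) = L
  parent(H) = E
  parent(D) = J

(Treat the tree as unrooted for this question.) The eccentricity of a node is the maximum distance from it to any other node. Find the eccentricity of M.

The node farthest from M is I, via M–F–N–L–O–A–K–I — 7 edges.

7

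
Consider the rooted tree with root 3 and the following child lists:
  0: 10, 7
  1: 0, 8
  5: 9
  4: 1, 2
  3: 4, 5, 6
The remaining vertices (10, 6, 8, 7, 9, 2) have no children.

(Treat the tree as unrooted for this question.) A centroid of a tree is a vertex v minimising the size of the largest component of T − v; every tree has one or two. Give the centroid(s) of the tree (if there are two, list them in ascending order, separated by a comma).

4

If 4 is removed the pieces have sizes 5, 4, 1, all ≤ ⌊11/2⌋ = 5.
Every other node leaves some component of size > 5, so the centroid is unique.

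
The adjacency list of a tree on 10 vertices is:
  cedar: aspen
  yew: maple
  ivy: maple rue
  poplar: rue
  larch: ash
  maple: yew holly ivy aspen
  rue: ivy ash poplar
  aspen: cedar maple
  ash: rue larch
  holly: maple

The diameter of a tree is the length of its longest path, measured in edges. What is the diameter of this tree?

6

BFS from larch reaches cedar last, at distance 6; BFS from cedar confirms no node is farther.
Path: larch - ash - rue - ivy - maple - aspen - cedar.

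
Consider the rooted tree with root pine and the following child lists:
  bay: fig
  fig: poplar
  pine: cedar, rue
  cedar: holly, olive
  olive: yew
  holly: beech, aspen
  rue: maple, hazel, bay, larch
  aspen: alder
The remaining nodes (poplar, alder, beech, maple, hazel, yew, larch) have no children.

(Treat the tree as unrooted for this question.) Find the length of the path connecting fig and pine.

3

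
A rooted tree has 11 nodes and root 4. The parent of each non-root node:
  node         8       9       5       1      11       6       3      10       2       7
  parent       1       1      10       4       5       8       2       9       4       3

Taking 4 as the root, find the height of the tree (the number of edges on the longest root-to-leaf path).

A deepest node is 11, reached by 4 → 1 → 9 → 10 → 5 → 11.
That path has 5 edges, so the height is 5.

5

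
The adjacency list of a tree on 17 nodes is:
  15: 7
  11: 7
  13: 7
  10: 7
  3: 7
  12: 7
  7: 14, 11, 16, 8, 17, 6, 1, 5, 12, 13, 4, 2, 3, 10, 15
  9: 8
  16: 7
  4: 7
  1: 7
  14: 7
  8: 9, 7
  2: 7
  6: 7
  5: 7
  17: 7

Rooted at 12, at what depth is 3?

2

12–7–3 — 2 edges.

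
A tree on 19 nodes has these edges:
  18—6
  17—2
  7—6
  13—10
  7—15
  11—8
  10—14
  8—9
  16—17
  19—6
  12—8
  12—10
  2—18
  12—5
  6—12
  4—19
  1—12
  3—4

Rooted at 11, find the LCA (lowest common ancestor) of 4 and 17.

Ancestors of 4 (toward the root): 4, 19, 6, 12, 8, 11.
Ancestors of 17: 17, 2, 18, 6, 12, 8, 11.
The deepest node appearing in both lists is 6.

6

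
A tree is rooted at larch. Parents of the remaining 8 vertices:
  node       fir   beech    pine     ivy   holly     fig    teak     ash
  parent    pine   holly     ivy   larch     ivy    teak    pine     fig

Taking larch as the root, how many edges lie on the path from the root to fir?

3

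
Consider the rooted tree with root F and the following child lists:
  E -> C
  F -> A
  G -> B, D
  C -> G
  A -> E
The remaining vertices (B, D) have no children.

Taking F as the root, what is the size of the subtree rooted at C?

4

Descendants of C (including itself): C, G, B, D. That's 4.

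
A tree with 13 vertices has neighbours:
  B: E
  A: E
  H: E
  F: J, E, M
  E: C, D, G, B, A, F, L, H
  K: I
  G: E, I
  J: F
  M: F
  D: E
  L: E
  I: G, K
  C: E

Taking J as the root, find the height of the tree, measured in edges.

A deepest node is K, reached by J-F-E-G-I-K.
That path has 5 edges, so the height is 5.

5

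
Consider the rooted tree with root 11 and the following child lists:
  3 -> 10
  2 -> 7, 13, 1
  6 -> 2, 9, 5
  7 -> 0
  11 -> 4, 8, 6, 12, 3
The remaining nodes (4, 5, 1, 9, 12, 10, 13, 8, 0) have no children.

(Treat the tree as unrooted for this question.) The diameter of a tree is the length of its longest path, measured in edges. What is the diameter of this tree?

6

BFS from 10 reaches 0 last, at distance 6; BFS from 0 confirms no node is farther.
Path: 10 - 3 - 11 - 6 - 2 - 7 - 0.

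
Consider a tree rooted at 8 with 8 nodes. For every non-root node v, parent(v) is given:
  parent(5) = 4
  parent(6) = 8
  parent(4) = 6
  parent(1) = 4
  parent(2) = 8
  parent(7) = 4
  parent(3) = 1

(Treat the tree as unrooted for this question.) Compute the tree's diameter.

A longest path is 2 - 8 - 6 - 4 - 1 - 3, with 5 edges.

5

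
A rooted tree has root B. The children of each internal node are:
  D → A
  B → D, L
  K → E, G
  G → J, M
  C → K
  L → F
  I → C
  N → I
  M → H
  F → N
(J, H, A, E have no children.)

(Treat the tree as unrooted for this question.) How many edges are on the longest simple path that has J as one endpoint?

10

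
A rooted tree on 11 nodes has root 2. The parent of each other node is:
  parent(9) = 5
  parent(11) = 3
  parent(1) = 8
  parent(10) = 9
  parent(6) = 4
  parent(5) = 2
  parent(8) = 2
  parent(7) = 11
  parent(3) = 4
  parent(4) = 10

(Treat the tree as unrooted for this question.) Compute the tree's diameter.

9

A longest path is 1-8-2-5-9-10-4-3-11-7, with 9 edges.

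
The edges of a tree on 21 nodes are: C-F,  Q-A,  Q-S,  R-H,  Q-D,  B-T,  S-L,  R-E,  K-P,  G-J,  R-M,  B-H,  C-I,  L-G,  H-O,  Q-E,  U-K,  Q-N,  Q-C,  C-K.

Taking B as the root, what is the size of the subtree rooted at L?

3

L's subtree: {L, G, J}, size 3.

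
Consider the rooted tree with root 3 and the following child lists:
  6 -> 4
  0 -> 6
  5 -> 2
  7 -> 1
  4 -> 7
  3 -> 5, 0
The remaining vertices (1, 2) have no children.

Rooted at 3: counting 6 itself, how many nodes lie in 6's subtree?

6's subtree: {6, 4, 7, 1}, size 4.

4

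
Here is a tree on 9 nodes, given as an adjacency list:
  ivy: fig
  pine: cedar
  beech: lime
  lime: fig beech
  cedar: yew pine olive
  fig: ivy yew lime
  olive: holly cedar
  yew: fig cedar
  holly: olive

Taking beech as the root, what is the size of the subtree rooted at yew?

The subtree rooted at yew contains: yew, cedar, olive, pine, holly — 5 nodes.

5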